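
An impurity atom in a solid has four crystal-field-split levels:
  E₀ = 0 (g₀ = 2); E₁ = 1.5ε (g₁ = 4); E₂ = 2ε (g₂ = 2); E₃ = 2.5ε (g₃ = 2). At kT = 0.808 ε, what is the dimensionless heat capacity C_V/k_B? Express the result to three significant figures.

Eᵢ/kT = 0, 1.8564, 2.4752, 3.0941.
Z = Σ gᵢe^(−Eᵢ/kT) = 2·e^(−0) + 4·e^(−1.8564) + 2·e^(−2.4752) + 2·e^(−3.0941) = 2.0000 + 0.62494 + 0.16829 + 0.090632 = 2.8839.
⟨E⟩ = 0.52033 ε, ⟨E²⟩ = 0.91741 ε².
C_V/k_B = (⟨E²⟩ − ⟨E⟩²)/(kT)² = (0.91741 − 0.27074)/0.65286 = 0.991.

0.991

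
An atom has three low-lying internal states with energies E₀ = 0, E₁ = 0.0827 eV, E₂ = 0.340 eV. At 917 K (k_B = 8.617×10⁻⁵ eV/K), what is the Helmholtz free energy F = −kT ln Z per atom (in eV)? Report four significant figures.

k_BT = 8.617×10⁻⁵ × 917 K = 0.0790179 eV.
Eᵢ/kT = 0, 1.04660, 4.30282.
Z = Σ e^(−Eᵢ/kT) = e^(−0) + e^(−1.04660) + e^(−4.30282) = 1.00000 + 0.351130 + 0.0135303 = 1.36466.
F = −kT ln Z = −0.0790179 × ln(1.36466) = −0.0790179 × 0.310905 = -0.02457 eV.

-0.02457 eV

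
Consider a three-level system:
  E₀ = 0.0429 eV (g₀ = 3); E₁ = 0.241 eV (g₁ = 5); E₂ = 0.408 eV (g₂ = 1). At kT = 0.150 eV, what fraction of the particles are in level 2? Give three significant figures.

0.0198

Eᵢ/kT = 0.28600, 1.6067, 2.7200.
Z = Σ gᵢe^(−Eᵢ/kT) = 3·e^(−0.28600) + 5·e^(−1.6067) + 1·e^(−2.7200) = 2.2538 + 1.0027 + 0.065875 = 3.3224.
P₂ = g₂ e^(−E₂/kT) / Z = 0.065875/3.3224 = 0.0198.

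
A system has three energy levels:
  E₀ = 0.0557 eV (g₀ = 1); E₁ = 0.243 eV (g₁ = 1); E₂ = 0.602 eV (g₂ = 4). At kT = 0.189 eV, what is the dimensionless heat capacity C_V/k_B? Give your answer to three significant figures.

Eᵢ/kT = 0.29471, 1.2857, 3.1852.
Z = Σ gᵢe^(−Eᵢ/kT) = 1·e^(−0.29471) + 1·e^(−1.2857) + 4·e^(−3.1852) = 0.74475 + 0.27646 + 0.16548 = 1.1867.
⟨E⟩ = 0.17551 eV, ⟨E²⟩ = 0.066239 eV².
C_V/k_B = (⟨E²⟩ − ⟨E⟩²)/(kT)² = (0.066239 − 0.030804)/0.035721 = 0.992.

0.992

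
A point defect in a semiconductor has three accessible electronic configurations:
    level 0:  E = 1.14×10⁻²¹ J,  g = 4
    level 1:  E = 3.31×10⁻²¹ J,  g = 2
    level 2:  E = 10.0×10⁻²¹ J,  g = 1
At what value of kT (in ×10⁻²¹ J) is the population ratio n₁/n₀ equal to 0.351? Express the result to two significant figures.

6.1 ×10⁻²¹ J

n₁/n₀ = (g₁/g₀) exp[−(E₁−E₀)/kT] = 0.351.
⇒ (E₁−E₀)/kT = ln((2/4)/0.351) = ln(1.425) = 0.3542.
kT = 2.17 ×10⁻²¹ J / 0.3542 = 6.1 ×10⁻²¹ J.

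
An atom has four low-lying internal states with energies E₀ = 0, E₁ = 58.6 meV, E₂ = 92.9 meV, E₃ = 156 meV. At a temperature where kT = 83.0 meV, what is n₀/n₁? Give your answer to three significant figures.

n₀/n₁ = exp[−(E₀−E₁)/kT] = exp(−(-58.6 meV)/(83.0 meV)) = exp(0.70602) = 2.03.

2.03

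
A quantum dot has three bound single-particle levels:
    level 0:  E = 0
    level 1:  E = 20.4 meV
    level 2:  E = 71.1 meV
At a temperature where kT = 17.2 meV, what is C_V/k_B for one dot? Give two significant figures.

Eᵢ/kT = 0, 1.186, 4.134.
Z = Σ e^(−Eᵢ/kT) = e^(−0) + e^(−1.186) + e^(−4.134) = 1.000 + 0.3054 + 0.01602 = 1.321.
⟨E⟩ = 5.578 meV, ⟨E²⟩ = 157.5 meV².
C_V/k_B = (⟨E²⟩ − ⟨E⟩²)/(kT)² = (157.5 − 31.11)/295.8 = 0.43.

0.43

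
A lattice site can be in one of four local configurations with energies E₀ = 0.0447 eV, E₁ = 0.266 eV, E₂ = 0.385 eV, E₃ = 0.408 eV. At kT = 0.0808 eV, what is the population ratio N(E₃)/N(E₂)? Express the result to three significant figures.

0.752

n₃/n₂ = exp[−(E₃−E₂)/kT] = exp(−(0.023 eV)/(0.0808 eV)) = exp(-0.28465) = 0.752.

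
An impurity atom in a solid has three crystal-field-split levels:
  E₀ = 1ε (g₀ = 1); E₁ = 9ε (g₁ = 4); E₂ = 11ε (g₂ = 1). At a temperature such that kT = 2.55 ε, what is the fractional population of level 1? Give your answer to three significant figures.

Eᵢ/kT = 0.39216, 3.5294, 4.3137.
Z = Σ gᵢe^(−Eᵢ/kT) = 1·e^(−0.39216) + 4·e^(−3.5294) + 1·e^(−4.3137) = 0.67560 + 0.11729 + 0.013384 = 0.80627.
P₁ = g₁ e^(−E₁/kT) / Z = 0.11729/0.80627 = 0.145.

0.145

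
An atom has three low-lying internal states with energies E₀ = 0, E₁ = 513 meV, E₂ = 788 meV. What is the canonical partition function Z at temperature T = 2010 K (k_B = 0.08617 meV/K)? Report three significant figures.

Z = 1.06

k_BT = 0.08617 × 2010 K = 173.20 meV.
Eᵢ/kT = 0, 2.9619, 4.5497.
Z = Σ e^(−Eᵢ/kT) = e^(−0) + e^(−2.9619) + e^(−4.5497) = 1.0000 + 0.051721 + 0.010570 = 1.0623.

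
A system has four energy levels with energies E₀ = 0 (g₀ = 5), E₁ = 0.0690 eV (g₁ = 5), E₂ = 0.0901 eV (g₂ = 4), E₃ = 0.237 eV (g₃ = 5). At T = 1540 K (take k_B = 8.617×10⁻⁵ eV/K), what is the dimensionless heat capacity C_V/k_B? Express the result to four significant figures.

k_BT = 8.617×10⁻⁵ × 1540 K = 0.132702 eV.
Eᵢ/kT = 0, 0.519962, 0.678965, 1.78596.
Z = Σ gᵢe^(−Eᵢ/kT) = 5·e^(−0) + 5·e^(−0.519962) + 4·e^(−0.678965) + 5·e^(−1.78596) = 5.00000 + 2.97272 + 2.02857 + 0.838180 = 10.8395.
⟨E⟩ = 0.0541114 eV, ⟨E²⟩ = 0.00716830 eV².
C_V/k_B = (⟨E²⟩ − ⟨E⟩²)/(kT)² = (0.00716830 − 0.00292804)/0.0176098 = 0.2408.

0.2408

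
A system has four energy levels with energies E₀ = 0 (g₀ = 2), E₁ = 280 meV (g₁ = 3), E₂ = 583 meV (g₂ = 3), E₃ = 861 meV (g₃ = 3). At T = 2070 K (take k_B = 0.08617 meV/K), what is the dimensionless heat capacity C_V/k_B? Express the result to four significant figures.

k_BT = 0.08617 × 2070 K = 178.372 meV.
Eᵢ/kT = 0, 1.56975, 3.26845, 4.82699.
Z = Σ gᵢe^(−Eᵢ/kT) = 2·e^(−0) + 3·e^(−1.56975) + 3·e^(−3.26845) + 3·e^(−4.82699) = 2.00000 + 0.624292 + 0.114196 + 0.0240318 = 2.76252.
⟨E⟩ = 94.8661 meV, ⟨E²⟩ = 38216.5 meV².
C_V/k_B = (⟨E²⟩ − ⟨E⟩²)/(kT)² = (38216.5 − 8999.58)/31816.6 = 0.9183.

0.9183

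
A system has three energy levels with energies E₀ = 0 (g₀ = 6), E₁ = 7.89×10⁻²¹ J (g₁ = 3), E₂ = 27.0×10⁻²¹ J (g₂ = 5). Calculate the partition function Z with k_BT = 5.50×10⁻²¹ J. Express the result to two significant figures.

Z = 6.8

Eᵢ/kT = 0, 1.435, 4.909.
Z = Σ gᵢe^(−Eᵢ/kT) = 6·e^(−0) + 3·e^(−1.435) + 5·e^(−4.909) = 6.000 + 0.7143 + 0.03690 = 6.751.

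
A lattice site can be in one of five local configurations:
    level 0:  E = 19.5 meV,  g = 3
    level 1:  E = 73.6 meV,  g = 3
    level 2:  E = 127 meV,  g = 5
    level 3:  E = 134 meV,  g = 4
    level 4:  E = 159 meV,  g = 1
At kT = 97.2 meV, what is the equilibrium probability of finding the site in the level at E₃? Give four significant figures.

Eᵢ/kT = 0.200617, 0.757202, 1.30658, 1.37860, 1.63580.
Z = Σ gᵢe^(−Eᵢ/kT) = 3·e^(−0.200617) + 3·e^(−0.757202) + 5·e^(−1.30658) + 4·e^(−1.37860) + 1·e^(−1.63580) = 2.45468 + 1.40693 + 1.35372 + 1.00772 + 0.194796 = 6.41785.
P₃ = g₃ e^(−E₃/kT) / Z = 1.00772/6.41785 = 0.1570.

0.1570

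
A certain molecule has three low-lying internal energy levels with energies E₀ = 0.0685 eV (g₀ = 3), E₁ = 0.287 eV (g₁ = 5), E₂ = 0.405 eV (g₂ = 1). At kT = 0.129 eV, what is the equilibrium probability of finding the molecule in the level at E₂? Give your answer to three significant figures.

Eᵢ/kT = 0.53101, 2.2248, 3.1395.
Z = Σ gᵢe^(−Eᵢ/kT) = 3·e^(−0.53101) + 5·e^(−2.2248) + 1·e^(−3.1395) = 1.7640 + 0.54045 + 0.043304 = 2.3478.
P₂ = g₂ e^(−E₂/kT) / Z = 0.043304/2.3478 = 0.0184.

0.0184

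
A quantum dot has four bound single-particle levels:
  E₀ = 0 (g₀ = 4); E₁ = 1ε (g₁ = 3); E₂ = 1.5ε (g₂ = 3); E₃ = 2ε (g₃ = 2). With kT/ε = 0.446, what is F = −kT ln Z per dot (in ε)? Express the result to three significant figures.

Eᵢ/kT = 0, 2.2422, 3.3632, 4.4843.
Z = Σ gᵢe^(−Eᵢ/kT) = 4·e^(−0) + 3·e^(−2.2422) + 3·e^(−3.3632) + 2·e^(−4.4843) = 4.0000 + 0.31867 + 0.10387 + 0.022570 = 4.4451.
F = −kT ln Z = −0.446 × ln(4.4451) = −0.446 × 1.4918 = -0.665 ε.

-0.665 ε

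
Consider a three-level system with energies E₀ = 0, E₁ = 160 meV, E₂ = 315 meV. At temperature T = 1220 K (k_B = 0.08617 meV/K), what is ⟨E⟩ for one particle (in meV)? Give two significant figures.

40 meV

k_BT = 0.08617 × 1220 K = 105.1 meV.
Eᵢ/kT = 0, 1.522, 2.997.
Z = Σ e^(−Eᵢ/kT) = e^(−0) + e^(−1.522) + e^(−2.997) = 1.000 + 0.2183 + 0.04994 = 1.268.
⟨E⟩ = Σ Eᵢ e^(−Eᵢ/kT) / Z = (0·1.000 + 160·0.2183 + 315·0.04994) / 1.268 = 40 meV.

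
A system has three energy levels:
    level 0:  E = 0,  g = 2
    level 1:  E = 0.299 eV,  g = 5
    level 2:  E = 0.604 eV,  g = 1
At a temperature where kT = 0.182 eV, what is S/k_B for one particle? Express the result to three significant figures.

1.67

Eᵢ/kT = 0, 1.6429, 3.3187.
Z = Σ gᵢe^(−Eᵢ/kT) = 2·e^(−0) + 5·e^(−1.6429) + 1·e^(−3.3187) = 2.0000 + 0.96709 + 0.036200 = 3.0033.
⟨E⟩ = Σ EᵢPᵢ = 0.10356 eV.
S/k_B = ln Z + ⟨E⟩/kT = ln(3.0033) + 0.10356/0.182 = 1.0997 + 0.56901 = 1.67.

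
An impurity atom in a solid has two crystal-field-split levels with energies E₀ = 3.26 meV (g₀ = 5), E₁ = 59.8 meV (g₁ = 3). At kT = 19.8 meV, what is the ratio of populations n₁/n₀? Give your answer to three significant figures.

0.0345

n₁/n₀ = (g₁/g₀) exp[−(E₁−E₀)/kT] = (3/5) × exp(−(56.54 meV)/(19.8 meV)) = (3/5) × exp(-2.8556) = 0.0345.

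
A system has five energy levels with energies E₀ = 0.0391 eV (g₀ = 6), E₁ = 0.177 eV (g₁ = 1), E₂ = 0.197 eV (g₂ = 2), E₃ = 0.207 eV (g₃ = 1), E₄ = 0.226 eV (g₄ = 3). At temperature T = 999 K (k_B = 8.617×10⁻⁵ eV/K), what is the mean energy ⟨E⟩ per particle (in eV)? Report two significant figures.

k_BT = 8.617×10⁻⁵ × 999 K = 0.08608 eV.
Eᵢ/kT = 0.4542, 2.056, 2.289, 2.405, 2.625.
Z = Σ gᵢe^(−Eᵢ/kT) = 6·e^(−0.4542) + 1·e^(−2.056) + 2·e^(−2.289) + 1·e^(−2.405) + 3·e^(−2.625) = 3.810 + 0.1280 + 0.2027 + 0.09027 + 0.2173 = 4.448.
⟨E⟩ = Σ Eᵢ gᵢe^(−Eᵢ/kT) / Z = (0.0391·3.810 + 0.177·0.1280 + 0.197·0.2027 + 0.207·0.09027 + 0.226·0.2173) / 4.448 = 0.063 eV.

0.063 eV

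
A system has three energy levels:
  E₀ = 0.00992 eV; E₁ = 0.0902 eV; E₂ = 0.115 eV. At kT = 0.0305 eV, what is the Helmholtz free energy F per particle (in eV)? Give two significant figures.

0.0069 eV

Eᵢ/kT = 0.3252, 2.957, 3.770.
Z = Σ e^(−Eᵢ/kT) = e^(−0.3252) + e^(−2.957) + e^(−3.770) = 0.7224 + 0.05197 + 0.02305 = 0.7974.
F = −kT ln Z = −0.0305 × ln(0.7974) = −0.0305 × -0.2264 = 0.0069 eV.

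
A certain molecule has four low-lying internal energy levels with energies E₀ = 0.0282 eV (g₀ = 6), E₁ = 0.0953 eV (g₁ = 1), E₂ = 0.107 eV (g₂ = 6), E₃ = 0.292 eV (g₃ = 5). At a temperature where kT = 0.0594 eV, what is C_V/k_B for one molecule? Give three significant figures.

0.431

Eᵢ/kT = 0.47475, 1.6044, 1.8013, 4.9158.
Z = Σ gᵢe^(−Eᵢ/kT) = 6·e^(−0.47475) + 1·e^(−1.6044) + 6·e^(−1.8013) + 5·e^(−4.9158) = 3.7322 + 0.20101 + 0.99050 + 0.036649 = 4.9604.
⟨E⟩ = 0.048603 eV, ⟨E²⟩ = 0.0038825 eV².
C_V/k_B = (⟨E²⟩ − ⟨E⟩²)/(kT)² = (0.0038825 − 0.0023623)/0.0035284 = 0.431.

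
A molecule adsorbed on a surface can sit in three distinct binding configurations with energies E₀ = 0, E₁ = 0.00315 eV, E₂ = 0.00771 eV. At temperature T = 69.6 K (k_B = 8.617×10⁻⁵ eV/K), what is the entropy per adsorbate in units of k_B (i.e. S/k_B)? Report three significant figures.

0.981

k_BT = 8.617×10⁻⁵ × 69.6 K = 0.0059974 eV.
Eᵢ/kT = 0, 0.52523, 1.2856.
Z = Σ e^(−Eᵢ/kT) = e^(−0) + e^(−0.52523) + e^(−1.2856) = 1.0000 + 0.59142 + 0.27648 = 1.8679.
⟨E⟩ = Σ EᵢPᵢ = 0.0021386 eV.
S/k_B = ln Z + ⟨E⟩/kT = ln(1.8679) + 0.0021386/0.0059974 = 0.62481 + 0.35659 = 0.981.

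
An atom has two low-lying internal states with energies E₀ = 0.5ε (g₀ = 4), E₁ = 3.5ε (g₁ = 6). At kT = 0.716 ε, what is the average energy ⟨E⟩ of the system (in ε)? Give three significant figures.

0.567 ε

Eᵢ/kT = 0.69832, 4.8883.
Z = Σ gᵢe^(−Eᵢ/kT) = 4·e^(−0.69832) + 6·e^(−4.8883) = 1.9897 + 0.045205 = 2.0349.
⟨E⟩ = Σ Eᵢ gᵢe^(−Eᵢ/kT) / Z = (0.5·1.9897 + 3.5·0.045205) / 2.0349 = 0.567 ε.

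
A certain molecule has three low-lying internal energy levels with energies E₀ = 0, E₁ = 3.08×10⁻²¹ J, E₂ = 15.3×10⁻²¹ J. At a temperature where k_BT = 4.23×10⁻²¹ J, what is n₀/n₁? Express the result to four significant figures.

n₀/n₁ = exp[−(E₀−E₁)/kT] = exp(−(-3.08 ×10⁻²¹ J)/(4.23 ×10⁻²¹ J)) = exp(0.728132) = 2.071.

2.071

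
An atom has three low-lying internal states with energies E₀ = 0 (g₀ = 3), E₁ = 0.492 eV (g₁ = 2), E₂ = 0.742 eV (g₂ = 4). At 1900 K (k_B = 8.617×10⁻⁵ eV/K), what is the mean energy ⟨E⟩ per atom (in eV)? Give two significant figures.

0.026 eV

k_BT = 8.617×10⁻⁵ × 1900 K = 0.1637 eV.
Eᵢ/kT = 0, 3.005, 4.533.
Z = Σ gᵢe^(−Eᵢ/kT) = 3·e^(−0) + 2·e^(−3.005) + 4·e^(−4.533) = 3.000 + 0.09908 + 0.04299 = 3.142.
⟨E⟩ = Σ Eᵢ gᵢe^(−Eᵢ/kT) / Z = (0·3.000 + 0.492·0.09908 + 0.742·0.04299) / 3.142 = 0.026 eV.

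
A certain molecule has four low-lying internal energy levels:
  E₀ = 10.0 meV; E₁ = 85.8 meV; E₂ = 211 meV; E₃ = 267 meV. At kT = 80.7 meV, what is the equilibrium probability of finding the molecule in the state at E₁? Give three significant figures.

Eᵢ/kT = 0.12392, 1.0632, 2.6146, 3.3086.
Z = Σ e^(−Eᵢ/kT) = e^(−0.12392) + e^(−1.0632) + e^(−2.6146) + e^(−3.3086) = 0.88345 + 0.34535 + 0.073197 + 0.036567 = 1.3386.
P₁ = e^(−E₁/kT) / Z = 0.34535/1.3386 = 0.258.

0.258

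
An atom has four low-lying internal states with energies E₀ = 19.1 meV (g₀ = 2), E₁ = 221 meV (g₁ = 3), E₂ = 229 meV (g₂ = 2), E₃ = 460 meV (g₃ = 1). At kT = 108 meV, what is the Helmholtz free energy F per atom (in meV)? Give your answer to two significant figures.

-91 meV

Eᵢ/kT = 0.1769, 2.046, 2.120, 4.259.
Z = Σ gᵢe^(−Eᵢ/kT) = 2·e^(−0.1769) + 3·e^(−2.046) + 2·e^(−2.120) + 1·e^(−4.259) = 1.676 + 0.3878 + 0.2401 + 0.01414 = 2.318.
F = −kT ln Z = −108 × ln(2.318) = −108 × 0.8407 = -91 meV.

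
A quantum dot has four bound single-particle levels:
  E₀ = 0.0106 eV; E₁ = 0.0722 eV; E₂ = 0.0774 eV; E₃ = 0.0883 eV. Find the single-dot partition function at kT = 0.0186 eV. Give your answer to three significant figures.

Eᵢ/kT = 0.56989, 3.8817, 4.1613, 4.7473.
Z = Σ e^(−Eᵢ/kT) = e^(−0.56989) + e^(−3.8817) + e^(−4.1613) + e^(−4.7473) = 0.56559 + 0.020616 + 0.015587 + 0.0086751 = 0.61047.

Z = 0.610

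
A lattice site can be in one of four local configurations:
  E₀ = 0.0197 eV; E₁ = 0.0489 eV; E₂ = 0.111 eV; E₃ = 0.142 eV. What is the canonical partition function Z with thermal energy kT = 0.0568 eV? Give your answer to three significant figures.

Eᵢ/kT = 0.34683, 0.86092, 1.9542, 2.5000.
Z = Σ e^(−Eᵢ/kT) = e^(−0.34683) + e^(−0.86092) + e^(−1.9542) + e^(−2.5000) = 0.70693 + 0.42277 + 0.14168 + 0.082085 = 1.3535.

Z = 1.35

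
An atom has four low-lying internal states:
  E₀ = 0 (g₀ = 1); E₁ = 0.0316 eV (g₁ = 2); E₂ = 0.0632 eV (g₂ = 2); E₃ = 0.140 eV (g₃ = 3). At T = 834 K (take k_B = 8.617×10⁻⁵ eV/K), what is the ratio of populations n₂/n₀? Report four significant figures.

k_BT = 8.617×10⁻⁵ × 834 K = 0.0718658 eV.
n₂/n₀ = (g₂/g₀) exp[−(E₂−E₀)/kT] = (2/1) × exp(−(0.0632 eV)/(0.0718658 eV)) = (2/1) × exp(-0.879417) = 0.8300.

0.8300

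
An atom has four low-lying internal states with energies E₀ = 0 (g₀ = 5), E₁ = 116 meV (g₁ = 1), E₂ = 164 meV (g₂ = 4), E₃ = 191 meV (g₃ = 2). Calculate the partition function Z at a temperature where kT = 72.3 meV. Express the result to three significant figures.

Z = 5.76

Eᵢ/kT = 0, 1.6044, 2.2683, 2.6418.
Z = Σ gᵢe^(−Eᵢ/kT) = 5·e^(−0) + 1·e^(−1.6044) + 4·e^(−2.2683) + 2·e^(−2.6418) = 5.0000 + 0.20101 + 0.41395 + 0.14247 = 5.7574.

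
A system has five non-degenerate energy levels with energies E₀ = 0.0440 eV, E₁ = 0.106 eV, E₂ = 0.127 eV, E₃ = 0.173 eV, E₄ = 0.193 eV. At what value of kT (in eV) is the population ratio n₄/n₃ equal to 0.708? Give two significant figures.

0.058 eV

n₄/n₃ = exp[−(E₄−E₃)/kT] = 0.708.
⇒ (E₄−E₃)/kT = ln(1/0.708) = ln(1.412) = 0.3450.
kT = 0.020 eV / 0.3450 = 0.058 eV.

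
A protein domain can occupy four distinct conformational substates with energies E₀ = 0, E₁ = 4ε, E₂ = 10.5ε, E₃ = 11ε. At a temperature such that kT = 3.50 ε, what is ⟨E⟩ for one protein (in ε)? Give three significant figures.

1.61 ε

Eᵢ/kT = 0, 1.1429, 3.0000, 3.1429.
Z = Σ e^(−Eᵢ/kT) = e^(−0) + e^(−1.1429) + e^(−3.0000) + e^(−3.1429) = 1.0000 + 0.31889 + 0.049787 + 0.043157 = 1.4118.
⟨E⟩ = Σ Eᵢ e^(−Eᵢ/kT) / Z = (0·1.0000 + 4·0.31889 + 10.5·0.049787 + 11·0.043157) / 1.4118 = 1.61 ε.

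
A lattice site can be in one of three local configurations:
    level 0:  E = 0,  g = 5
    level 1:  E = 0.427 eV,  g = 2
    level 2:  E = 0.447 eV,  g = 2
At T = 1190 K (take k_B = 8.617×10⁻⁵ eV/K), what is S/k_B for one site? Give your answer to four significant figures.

k_BT = 8.617×10⁻⁵ × 1190 K = 0.102542 eV.
Eᵢ/kT = 0, 4.16415, 4.35919.
Z = Σ gᵢe^(−Eᵢ/kT) = 5·e^(−0) + 2·e^(−4.16415) + 2·e^(−4.35919) = 5.00000 + 0.0310858 + 0.0255775 = 5.05666.
⟨E⟩ = Σ EᵢPᵢ = 0.00488599 eV.
S/k_B = ln Z + ⟨E⟩/kT = ln(5.05666) + 0.00488599/0.102542 = 1.62071 + 0.0476487 = 1.668.

1.668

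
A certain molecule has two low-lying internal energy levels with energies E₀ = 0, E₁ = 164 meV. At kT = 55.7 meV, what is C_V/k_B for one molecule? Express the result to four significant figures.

Eᵢ/kT = 0, 2.94434.
Z = Σ e^(−Eᵢ/kT) = e^(−0) + e^(−2.94434) = 1.00000 + 0.0526368 = 1.05264.
⟨E⟩ = 8.20075 meV, ⟨E²⟩ = 1344.92 meV².
C_V/k_B = (⟨E²⟩ − ⟨E⟩²)/(kT)² = (1344.92 − 67.2523)/3102.49 = 0.4118.

0.4118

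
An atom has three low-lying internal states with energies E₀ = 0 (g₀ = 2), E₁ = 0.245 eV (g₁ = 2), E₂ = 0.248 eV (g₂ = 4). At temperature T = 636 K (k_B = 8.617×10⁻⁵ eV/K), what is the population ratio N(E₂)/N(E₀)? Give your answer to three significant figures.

0.0217

k_BT = 8.617×10⁻⁵ × 636 K = 0.054804 eV.
n₂/n₀ = (g₂/g₀) exp[−(E₂−E₀)/kT] = (4/2) × exp(−(0.248 eV)/(0.054804 eV)) = (4/2) × exp(-4.5252) = 0.0217.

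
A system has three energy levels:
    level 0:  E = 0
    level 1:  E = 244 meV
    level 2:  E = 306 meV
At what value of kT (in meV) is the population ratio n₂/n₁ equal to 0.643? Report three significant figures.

140 meV

n₂/n₁ = exp[−(E₂−E₁)/kT] = 0.643.
⇒ (E₂−E₁)/kT = ln(1/0.643) = ln(1.5552) = 0.44160.
kT = 62 meV / 0.44160 = 140 meV.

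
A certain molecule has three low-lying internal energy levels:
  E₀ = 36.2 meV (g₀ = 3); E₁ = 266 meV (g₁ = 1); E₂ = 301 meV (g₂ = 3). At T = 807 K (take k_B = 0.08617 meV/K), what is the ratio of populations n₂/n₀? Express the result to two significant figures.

0.022

k_BT = 0.08617 × 807 K = 69.54 meV.
n₂/n₀ = (g₂/g₀) exp[−(E₂−E₀)/kT] = (3/3) × exp(−(264.8 meV)/(69.54 meV)) = (3/3) × exp(-3.808) = 0.022.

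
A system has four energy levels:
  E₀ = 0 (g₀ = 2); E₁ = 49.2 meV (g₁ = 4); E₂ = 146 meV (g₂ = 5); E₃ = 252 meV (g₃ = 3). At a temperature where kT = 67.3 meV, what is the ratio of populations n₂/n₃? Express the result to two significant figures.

n₂/n₃ = (g₂/g₃) exp[−(E₂−E₃)/kT] = (5/3) × exp(−(-106 meV)/(67.3 meV)) = (5/3) × exp(1.575) = 8.1.

8.1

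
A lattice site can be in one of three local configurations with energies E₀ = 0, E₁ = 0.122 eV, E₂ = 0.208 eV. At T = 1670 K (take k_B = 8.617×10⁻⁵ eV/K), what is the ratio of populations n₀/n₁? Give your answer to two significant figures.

2.3

k_BT = 8.617×10⁻⁵ × 1670 K = 0.1439 eV.
n₀/n₁ = exp[−(E₀−E₁)/kT] = exp(−(-0.122 eV)/(0.1439 eV)) = exp(0.8478) = 2.3.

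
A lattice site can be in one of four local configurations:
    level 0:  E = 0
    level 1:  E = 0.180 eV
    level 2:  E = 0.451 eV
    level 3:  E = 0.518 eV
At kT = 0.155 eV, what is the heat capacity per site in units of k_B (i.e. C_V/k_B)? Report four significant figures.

0.7030

Eᵢ/kT = 0, 1.16129, 2.90968, 3.34194.
Z = Σ e^(−Eᵢ/kT) = e^(−0) + e^(−1.16129) + e^(−2.90968) + e^(−3.34194) = 1.00000 + 0.313082 + 0.0544932 + 0.0353683 = 1.40294.
⟨E⟩ = 0.0707457 eV, ⟨E²⟩ = 0.0218954 eV².
C_V/k_B = (⟨E²⟩ − ⟨E⟩²)/(kT)² = (0.0218954 − 0.00500495)/0.0240250 = 0.7030.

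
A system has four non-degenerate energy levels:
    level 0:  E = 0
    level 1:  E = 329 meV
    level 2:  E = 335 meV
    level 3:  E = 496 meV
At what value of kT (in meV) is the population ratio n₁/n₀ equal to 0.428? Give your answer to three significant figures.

n₁/n₀ = exp[−(E₁−E₀)/kT] = 0.428.
⇒ (E₁−E₀)/kT = ln(1/0.428) = ln(2.3364) = 0.84861.
kT = 329 meV / 0.84861 = 388 meV.

388 meV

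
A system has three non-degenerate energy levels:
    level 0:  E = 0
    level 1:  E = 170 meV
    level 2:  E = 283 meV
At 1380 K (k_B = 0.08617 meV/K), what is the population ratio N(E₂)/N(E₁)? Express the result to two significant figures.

k_BT = 0.08617 × 1380 K = 118.9 meV.
n₂/n₁ = exp[−(E₂−E₁)/kT] = exp(−(113 meV)/(118.9 meV)) = exp(-0.9504) = 0.39.

0.39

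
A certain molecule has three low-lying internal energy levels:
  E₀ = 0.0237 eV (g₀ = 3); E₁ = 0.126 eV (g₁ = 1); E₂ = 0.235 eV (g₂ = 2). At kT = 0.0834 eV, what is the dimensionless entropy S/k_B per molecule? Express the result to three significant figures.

1.46

Eᵢ/kT = 0.28417, 1.5108, 2.8177.
Z = Σ gᵢe^(−Eᵢ/kT) = 3·e^(−0.28417) + 1·e^(−1.5108) + 2·e^(−2.8177) = 2.2579 + 0.22073 + 0.11949 = 2.5981.
⟨E⟩ = Σ EᵢPᵢ = 0.042109 eV.
S/k_B = ln Z + ⟨E⟩/kT = ln(2.5981) + 0.042109/0.0834 = 0.95478 + 0.50490 = 1.46.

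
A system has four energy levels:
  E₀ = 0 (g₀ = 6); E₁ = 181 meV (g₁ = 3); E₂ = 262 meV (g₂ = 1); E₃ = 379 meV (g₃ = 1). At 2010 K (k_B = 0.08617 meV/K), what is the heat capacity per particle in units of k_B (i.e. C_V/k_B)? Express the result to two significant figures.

0.25

k_BT = 0.08617 × 2010 K = 173.2 meV.
Eᵢ/kT = 0, 1.045, 1.513, 2.188.
Z = Σ gᵢe^(−Eᵢ/kT) = 6·e^(−0) + 3·e^(−1.045) + 1·e^(−1.513) + 1·e^(−2.188) = 6.000 + 1.055 + 0.2202 + 0.1121 = 7.387.
⟨E⟩ = 39.41 meV, ⟨E²⟩ = 8905 meV².
C_V/k_B = (⟨E²⟩ − ⟨E⟩²)/(kT)² = (8905 − 1553)/30000 = 0.25.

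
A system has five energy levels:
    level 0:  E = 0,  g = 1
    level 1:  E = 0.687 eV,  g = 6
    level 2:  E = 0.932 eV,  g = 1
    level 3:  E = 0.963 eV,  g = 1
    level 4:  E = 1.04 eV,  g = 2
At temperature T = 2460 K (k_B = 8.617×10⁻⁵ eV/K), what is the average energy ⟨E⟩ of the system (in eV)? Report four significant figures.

k_BT = 8.617×10⁻⁵ × 2460 K = 0.211978 eV.
Eᵢ/kT = 0, 3.24090, 4.39668, 4.54292, 4.90617.
Z = Σ gᵢe^(−Eᵢ/kT) = 1·e^(−0) + 6·e^(−3.24090) + 1·e^(−4.39668) + 1·e^(−4.54292) + 2·e^(−4.90617) = 1.00000 + 0.234772 + 0.0123182 + 0.0106423 + 0.0148016 = 1.27253.
⟨E⟩ = Σ Eᵢ gᵢe^(−Eᵢ/kT) / Z = (0·1.00000 + 0.687·0.234772 + 0.932·0.0123182 + 0.963·0.0106423 + 1.04·0.0148016) / 1.27253 = 0.1559 eV.

0.1559 eV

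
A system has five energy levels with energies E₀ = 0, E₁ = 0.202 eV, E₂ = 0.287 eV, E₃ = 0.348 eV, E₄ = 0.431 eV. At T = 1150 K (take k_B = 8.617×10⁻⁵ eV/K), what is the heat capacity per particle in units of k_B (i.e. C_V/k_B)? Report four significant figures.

1.088

k_BT = 8.617×10⁻⁵ × 1150 K = 0.0990955 eV.
Eᵢ/kT = 0, 2.03844, 2.89620, 3.51176, 4.34934.
Z = Σ e^(−Eᵢ/kT) = e^(−0) + e^(−2.03844) + e^(−2.89620) + e^(−3.51176) + e^(−4.34934) = 1.00000 + 0.130232 + 0.0552327 + 0.0298443 + 0.0129153 = 1.22822.
⟨E⟩ = 0.0473132 eV, ⟨E²⟩ = 0.0129267 eV².
C_V/k_B = (⟨E²⟩ − ⟨E⟩²)/(kT)² = (0.0129267 − 0.00223854)/0.00981992 = 1.088.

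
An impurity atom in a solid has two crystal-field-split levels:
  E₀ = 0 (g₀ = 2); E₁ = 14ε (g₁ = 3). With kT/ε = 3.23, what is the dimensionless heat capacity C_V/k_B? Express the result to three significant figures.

Eᵢ/kT = 0, 4.3344.
Z = Σ gᵢe^(−Eᵢ/kT) = 2·e^(−0) + 3·e^(−4.3344) = 2.0000 + 0.039329 = 2.0393.
⟨E⟩ = 0.27000 ε, ⟨E²⟩ = 3.7800 ε².
C_V/k_B = (⟨E²⟩ − ⟨E⟩²)/(kT)² = (3.7800 − 0.072900)/10.433 = 0.355.

0.355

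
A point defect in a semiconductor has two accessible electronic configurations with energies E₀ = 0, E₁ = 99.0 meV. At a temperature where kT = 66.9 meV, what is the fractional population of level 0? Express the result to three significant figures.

0.815

Eᵢ/kT = 0, 1.4798.
Z = Σ e^(−Eᵢ/kT) = e^(−0) + e^(−1.4798) = 1.0000 + 0.22768 = 1.2277.
P₀ = e^(−E₀/kT) / Z = 1.0000/1.2277 = 0.815.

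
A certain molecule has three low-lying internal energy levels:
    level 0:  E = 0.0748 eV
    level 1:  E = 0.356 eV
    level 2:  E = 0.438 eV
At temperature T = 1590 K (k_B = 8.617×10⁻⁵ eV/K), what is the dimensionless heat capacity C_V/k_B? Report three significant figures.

0.724

k_BT = 8.617×10⁻⁵ × 1590 K = 0.13701 eV.
Eᵢ/kT = 0.54595, 2.5984, 3.1968.
Z = Σ e^(−Eᵢ/kT) = e^(−0.54595) + e^(−2.5984) + e^(−3.1968) = 0.57929 + 0.074393 + 0.040893 = 0.69458.
⟨E⟩ = 0.12630 eV, ⟨E²⟩ = 0.029535 eV².
C_V/k_B = (⟨E²⟩ − ⟨E⟩²)/(kT)² = (0.029535 − 0.015952)/0.018772 = 0.724.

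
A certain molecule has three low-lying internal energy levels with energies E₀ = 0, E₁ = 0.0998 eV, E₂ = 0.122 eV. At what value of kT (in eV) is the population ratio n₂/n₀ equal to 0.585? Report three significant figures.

0.228 eV

n₂/n₀ = exp[−(E₂−E₀)/kT] = 0.585.
⇒ (E₂−E₀)/kT = ln(1/0.585) = ln(1.7094) = 0.53614.
kT = 0.122 eV / 0.53614 = 0.228 eV.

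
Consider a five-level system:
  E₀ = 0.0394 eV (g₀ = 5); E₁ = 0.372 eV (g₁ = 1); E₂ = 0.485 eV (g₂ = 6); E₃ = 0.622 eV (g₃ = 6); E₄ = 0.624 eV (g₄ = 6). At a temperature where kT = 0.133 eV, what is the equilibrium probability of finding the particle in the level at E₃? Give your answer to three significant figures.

0.0138

Eᵢ/kT = 0.29624, 2.7970, 3.6466, 4.6767, 4.6917.
Z = Σ gᵢe^(−Eᵢ/kT) = 5·e^(−0.29624) + 1·e^(−2.7970) + 6·e^(−3.6466) + 6·e^(−4.6767) + 6·e^(−4.6917) = 3.7180 + 0.060993 + 0.15648 + 0.055858 + 0.055026 = 4.0464.
P₃ = g₃ e^(−E₃/kT) / Z = 0.055858/4.0464 = 0.0138.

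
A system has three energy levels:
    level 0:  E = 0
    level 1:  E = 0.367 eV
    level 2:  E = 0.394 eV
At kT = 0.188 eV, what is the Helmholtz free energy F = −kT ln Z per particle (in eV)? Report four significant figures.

Eᵢ/kT = 0, 1.95213, 2.09574.
Z = Σ e^(−Eᵢ/kT) = e^(−0) + e^(−1.95213) + e^(−2.09574) = 1.00000 + 0.141971 + 0.122979 = 1.26495.
F = −kT ln Z = −0.188 × ln(1.26495) = −0.188 × 0.235033 = -0.04419 eV.

-0.04419 eV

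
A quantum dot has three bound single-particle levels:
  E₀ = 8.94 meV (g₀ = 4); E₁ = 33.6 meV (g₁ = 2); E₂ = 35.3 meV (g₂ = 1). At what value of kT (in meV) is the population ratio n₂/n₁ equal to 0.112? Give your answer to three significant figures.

n₂/n₁ = (g₂/g₁) exp[−(E₂−E₁)/kT] = 0.112.
⇒ (E₂−E₁)/kT = ln((1/2)/0.112) = ln(4.4643) = 1.4961.
kT = 1.7 meV / 1.4961 = 1.14 meV.

1.14 meV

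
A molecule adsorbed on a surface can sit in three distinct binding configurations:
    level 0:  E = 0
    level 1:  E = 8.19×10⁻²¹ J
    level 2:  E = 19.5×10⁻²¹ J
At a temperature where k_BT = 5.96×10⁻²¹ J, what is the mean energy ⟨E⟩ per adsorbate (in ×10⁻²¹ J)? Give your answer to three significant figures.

2.18 ×10⁻²¹ J

Eᵢ/kT = 0, 1.3742, 3.2718.
Z = Σ e^(−Eᵢ/kT) = e^(−0) + e^(−1.3742) + e^(−3.2718) = 1.0000 + 0.25304 + 0.037938 = 1.2910.
⟨E⟩ = Σ Eᵢ e^(−Eᵢ/kT) / Z = (0·1.0000 + 8.19·0.25304 + 19.5·0.037938) / 1.2910 = 2.18 ×10⁻²¹ J.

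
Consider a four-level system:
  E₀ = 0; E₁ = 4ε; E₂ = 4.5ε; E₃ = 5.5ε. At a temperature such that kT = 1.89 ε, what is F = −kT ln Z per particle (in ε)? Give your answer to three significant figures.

-0.448 ε

Eᵢ/kT = 0, 2.1164, 2.3810, 2.9101.
Z = Σ e^(−Eᵢ/kT) = e^(−0) + e^(−2.1164) + e^(−2.3810) + e^(−2.9101) = 1.0000 + 0.12046 + 0.092458 + 0.054470 = 1.2674.
F = −kT ln Z = −1.89 × ln(1.2674) = −1.89 × 0.23697 = -0.448 ε.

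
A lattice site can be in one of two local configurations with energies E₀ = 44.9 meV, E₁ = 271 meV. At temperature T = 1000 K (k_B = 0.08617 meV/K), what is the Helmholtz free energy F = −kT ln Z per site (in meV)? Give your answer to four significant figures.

k_BT = 0.08617 × 1000 K = 86.1700 meV.
Eᵢ/kT = 0.521063, 3.14495.
Z = Σ e^(−Eᵢ/kT) = e^(−0.521063) + e^(−3.14495) = 0.593889 + 0.0430691 = 0.636958.
F = −kT ln Z = −86.1700 × ln(0.636958) = −86.1700 × -0.451052 = 38.87 meV.

38.87 meV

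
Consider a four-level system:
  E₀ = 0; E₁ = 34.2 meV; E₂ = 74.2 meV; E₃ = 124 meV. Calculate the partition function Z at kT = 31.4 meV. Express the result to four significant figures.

Z = 1.450

Eᵢ/kT = 0, 1.08917, 2.36306, 3.94904.
Z = Σ e^(−Eᵢ/kT) = e^(−0) + e^(−1.08917) + e^(−2.36306) + e^(−3.94904) = 1.00000 + 0.336496 + 0.0941317 + 0.0192732 = 1.44990.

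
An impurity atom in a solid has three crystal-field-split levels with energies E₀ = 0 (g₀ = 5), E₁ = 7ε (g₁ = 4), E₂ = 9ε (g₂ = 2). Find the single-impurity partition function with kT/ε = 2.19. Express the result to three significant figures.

Z = 5.20

Eᵢ/kT = 0, 3.1963, 4.1096.
Z = Σ gᵢe^(−Eᵢ/kT) = 5·e^(−0) + 4·e^(−3.1963) + 2·e^(−4.1096) = 5.0000 + 0.16365 + 0.032829 = 5.1965.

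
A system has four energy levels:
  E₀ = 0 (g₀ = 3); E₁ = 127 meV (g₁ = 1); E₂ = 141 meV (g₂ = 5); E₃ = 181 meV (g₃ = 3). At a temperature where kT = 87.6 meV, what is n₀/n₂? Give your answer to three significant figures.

n₀/n₂ = (g₀/g₂) exp[−(E₀−E₂)/kT] = (3/5) × exp(−(-141 meV)/(87.6 meV)) = (3/5) × exp(1.6096) = 3.00.

3.00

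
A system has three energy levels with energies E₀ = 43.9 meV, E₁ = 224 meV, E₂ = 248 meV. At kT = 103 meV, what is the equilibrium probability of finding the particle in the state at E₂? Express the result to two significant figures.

0.11

Eᵢ/kT = 0.4262, 2.175, 2.408.
Z = Σ e^(−Eᵢ/kT) = e^(−0.4262) + e^(−2.175) + e^(−2.408) = 0.6530 + 0.1136 + 0.09000 = 0.8566.
P₂ = e^(−E₂/kT) / Z = 0.09000/0.8566 = 0.11.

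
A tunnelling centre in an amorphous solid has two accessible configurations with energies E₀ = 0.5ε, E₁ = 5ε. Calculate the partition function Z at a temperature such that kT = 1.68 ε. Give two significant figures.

Eᵢ/kT = 0.2976, 2.976.
Z = Σ e^(−Eᵢ/kT) = e^(−0.2976) + e^(−2.976) = 0.7426 + 0.05100 = 0.7936.

Z = 0.79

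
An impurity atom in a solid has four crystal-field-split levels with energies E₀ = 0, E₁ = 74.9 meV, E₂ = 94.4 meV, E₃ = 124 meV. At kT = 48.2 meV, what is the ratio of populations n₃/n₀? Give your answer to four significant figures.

n₃/n₀ = exp[−(E₃−E₀)/kT] = exp(−(124 meV)/(48.2 meV)) = exp(-2.57261) = 0.07634.

0.07634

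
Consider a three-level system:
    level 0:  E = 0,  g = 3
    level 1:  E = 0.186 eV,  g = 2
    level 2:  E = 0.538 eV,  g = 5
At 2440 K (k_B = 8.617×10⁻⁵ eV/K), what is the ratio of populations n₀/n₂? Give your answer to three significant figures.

7.75

k_BT = 8.617×10⁻⁵ × 2440 K = 0.21025 eV.
n₀/n₂ = (g₀/g₂) exp[−(E₀−E₂)/kT] = (3/5) × exp(−(-0.538 eV)/(0.21025 eV)) = (3/5) × exp(2.5589) = 7.75.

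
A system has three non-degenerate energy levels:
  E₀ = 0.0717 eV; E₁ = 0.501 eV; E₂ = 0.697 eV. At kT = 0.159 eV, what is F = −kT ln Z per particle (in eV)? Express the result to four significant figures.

Eᵢ/kT = 0.450943, 3.15094, 4.38365.
Z = Σ e^(−Eᵢ/kT) = e^(−0.450943) + e^(−3.15094) + e^(−4.38365) = 0.637027 + 0.0428119 + 0.0124797 = 0.692319.
F = −kT ln Z = −0.159 × ln(0.692319) = −0.159 × -0.367708 = 0.05847 eV.

0.05847 eV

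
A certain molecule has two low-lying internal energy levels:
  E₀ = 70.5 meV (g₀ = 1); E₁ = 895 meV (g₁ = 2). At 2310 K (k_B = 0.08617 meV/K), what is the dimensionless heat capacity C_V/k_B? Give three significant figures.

0.512

k_BT = 0.08617 × 2310 K = 199.05 meV.
Eᵢ/kT = 0.35418, 4.4964.
Z = Σ gᵢe^(−Eᵢ/kT) = 1·e^(−0.35418) + 2·e^(−4.4964) = 0.70175 + 0.022298 = 0.72405.
⟨E⟩ = 95.891 meV, ⟨E²⟩ = 29486 meV².
C_V/k_B = (⟨E²⟩ − ⟨E⟩²)/(kT)² = (29486 − 9195.1)/39621 = 0.512.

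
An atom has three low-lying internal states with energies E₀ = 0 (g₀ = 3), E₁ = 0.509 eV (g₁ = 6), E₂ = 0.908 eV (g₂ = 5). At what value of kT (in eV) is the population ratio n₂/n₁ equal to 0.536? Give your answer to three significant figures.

n₂/n₁ = (g₂/g₁) exp[−(E₂−E₁)/kT] = 0.536.
⇒ (E₂−E₁)/kT = ln((5/6)/0.536) = ln(1.5547) = 0.44128.
kT = 0.399 eV / 0.44128 = 0.904 eV.

0.904 eV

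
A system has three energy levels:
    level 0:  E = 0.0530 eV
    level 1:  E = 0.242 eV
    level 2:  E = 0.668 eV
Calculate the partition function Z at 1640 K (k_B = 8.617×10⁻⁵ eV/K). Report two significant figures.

Z = 0.88

k_BT = 8.617×10⁻⁵ × 1640 K = 0.1413 eV.
Eᵢ/kT = 0.3751, 1.713, 4.728.
Z = Σ e^(−Eᵢ/kT) = e^(−0.3751) + e^(−1.713) + e^(−4.728) = 0.6872 + 0.1803 + 0.008844 = 0.8763.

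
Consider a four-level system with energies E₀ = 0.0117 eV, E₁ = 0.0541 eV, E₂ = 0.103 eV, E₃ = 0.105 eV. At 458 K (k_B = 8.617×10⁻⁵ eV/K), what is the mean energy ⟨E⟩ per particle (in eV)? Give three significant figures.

0.0327 eV

k_BT = 8.617×10⁻⁵ × 458 K = 0.039466 eV.
Eᵢ/kT = 0.29646, 1.3708, 2.6098, 2.6605.
Z = Σ e^(−Eᵢ/kT) = e^(−0.29646) + e^(−1.3708) + e^(−2.6098) + e^(−2.6605) = 0.74345 + 0.25390 + 0.073549 + 0.069913 = 1.1408.
⟨E⟩ = Σ Eᵢ e^(−Eᵢ/kT) / Z = (0.0117·0.74345 + 0.0541·0.25390 + 0.103·0.073549 + 0.105·0.069913) / 1.1408 = 0.0327 eV.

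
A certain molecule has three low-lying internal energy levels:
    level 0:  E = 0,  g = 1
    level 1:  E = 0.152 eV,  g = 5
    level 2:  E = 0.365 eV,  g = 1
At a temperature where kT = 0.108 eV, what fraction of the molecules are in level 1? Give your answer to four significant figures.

Eᵢ/kT = 0, 1.40741, 3.37963.
Z = Σ gᵢe^(−Eᵢ/kT) = 1·e^(−0) + 5·e^(−1.40741) + 1·e^(−3.37963) = 1.00000 + 1.22388 + 0.0340601 = 2.25794.
P₁ = g₁ e^(−E₁/kT) / Z = 1.22388/2.25794 = 0.5420.

0.5420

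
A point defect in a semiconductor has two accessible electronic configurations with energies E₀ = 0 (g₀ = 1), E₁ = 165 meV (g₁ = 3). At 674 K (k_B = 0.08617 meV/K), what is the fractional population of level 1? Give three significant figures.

0.149

k_BT = 0.08617 × 674 K = 58.079 meV.
Eᵢ/kT = 0, 2.8410.
Z = Σ gᵢe^(−Eᵢ/kT) = 1·e^(−0) + 3·e^(−2.8410) = 1.0000 + 0.17510 = 1.1751.
P₁ = g₁ e^(−E₁/kT) / Z = 0.17510/1.1751 = 0.149.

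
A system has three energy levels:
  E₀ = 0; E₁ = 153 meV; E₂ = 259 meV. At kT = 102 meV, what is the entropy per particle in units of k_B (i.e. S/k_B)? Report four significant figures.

0.6749

Eᵢ/kT = 0, 1.50000, 2.53922.
Z = Σ e^(−Eᵢ/kT) = e^(−0) + e^(−1.50000) + e^(−2.53922) = 1.00000 + 0.223130 + 0.0789279 = 1.30206.
⟨E⟩ = Σ EᵢPᵢ = 41.9191 meV.
S/k_B = ln Z + ⟨E⟩/kT = ln(1.30206) + 41.9191/102 = 0.263948 + 0.410972 = 0.6749.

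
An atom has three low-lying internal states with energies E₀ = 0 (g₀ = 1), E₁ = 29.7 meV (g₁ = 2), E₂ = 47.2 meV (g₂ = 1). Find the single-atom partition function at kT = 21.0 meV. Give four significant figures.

Eᵢ/kT = 0, 1.41429, 2.24762.
Z = Σ gᵢe^(−Eᵢ/kT) = 1·e^(−0) + 2·e^(−1.41429) + 1·e^(−2.24762) = 1.00000 + 0.486196 + 0.105650 = 1.59185.

Z = 1.592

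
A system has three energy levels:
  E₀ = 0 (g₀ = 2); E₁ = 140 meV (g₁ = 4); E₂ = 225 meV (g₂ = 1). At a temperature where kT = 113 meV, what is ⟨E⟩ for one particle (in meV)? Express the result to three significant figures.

Eᵢ/kT = 0, 1.2389, 1.9912.
Z = Σ gᵢe^(−Eᵢ/kT) = 2·e^(−0) + 4·e^(−1.2389) + 1·e^(−1.9912) = 2.0000 + 1.1588 + 0.13653 = 3.2953.
⟨E⟩ = Σ Eᵢ gᵢe^(−Eᵢ/kT) / Z = (0·2.0000 + 140·1.1588 + 225·0.13653) / 3.2953 = 58.6 meV.

58.6 meV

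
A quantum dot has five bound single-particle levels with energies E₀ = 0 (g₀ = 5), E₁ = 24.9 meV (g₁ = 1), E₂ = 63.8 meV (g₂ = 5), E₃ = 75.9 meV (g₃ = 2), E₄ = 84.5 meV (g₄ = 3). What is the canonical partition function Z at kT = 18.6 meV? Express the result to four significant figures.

Z = 5.490

Eᵢ/kT = 0, 1.33871, 3.43011, 4.08065, 4.54301.
Z = Σ gᵢe^(−Eᵢ/kT) = 5·e^(−0) + 1·e^(−1.33871) + 5·e^(−3.43011) + 2·e^(−4.08065) + 3·e^(−4.54301) = 5.00000 + 0.262184 + 0.161917 + 0.0337930 + 0.0319240 = 5.48982.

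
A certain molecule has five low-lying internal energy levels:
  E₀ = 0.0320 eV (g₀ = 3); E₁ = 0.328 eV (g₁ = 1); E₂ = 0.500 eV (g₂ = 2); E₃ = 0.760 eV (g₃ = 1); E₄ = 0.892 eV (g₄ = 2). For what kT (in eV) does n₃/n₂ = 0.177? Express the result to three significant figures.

0.250 eV

n₃/n₂ = (g₃/g₂) exp[−(E₃−E₂)/kT] = 0.177.
⇒ (E₃−E₂)/kT = ln((1/2)/0.177) = ln(2.8249) = 1.0385.
kT = 0.260 eV / 1.0385 = 0.250 eV.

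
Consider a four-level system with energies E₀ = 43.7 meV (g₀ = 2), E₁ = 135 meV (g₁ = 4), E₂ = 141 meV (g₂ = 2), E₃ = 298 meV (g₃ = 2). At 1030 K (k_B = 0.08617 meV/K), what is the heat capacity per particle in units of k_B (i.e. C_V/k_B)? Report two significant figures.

k_BT = 0.08617 × 1030 K = 88.76 meV.
Eᵢ/kT = 0.4923, 1.521, 1.589, 3.357.
Z = Σ gᵢe^(−Eᵢ/kT) = 2·e^(−0.4923) + 4·e^(−1.521) + 2·e^(−1.589) + 2·e^(−3.357) = 1.222 + 0.8740 + 0.4083 + 0.06968 = 2.574.
⟨E⟩ = 97.02 meV, ⟨E²⟩ = 12650 meV².
C_V/k_B = (⟨E²⟩ − ⟨E⟩²)/(kT)² = (12650 − 9413)/7878 = 0.41.

0.41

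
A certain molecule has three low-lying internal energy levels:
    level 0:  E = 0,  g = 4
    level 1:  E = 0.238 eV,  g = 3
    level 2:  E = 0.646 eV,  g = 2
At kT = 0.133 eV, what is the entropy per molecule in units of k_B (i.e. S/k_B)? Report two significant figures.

Eᵢ/kT = 0, 1.789, 4.857.
Z = Σ gᵢe^(−Eᵢ/kT) = 4·e^(−0) + 3·e^(−1.789) + 2·e^(−4.857) = 4.000 + 0.5014 + 0.01555 = 4.517.
⟨E⟩ = Σ EᵢPᵢ = 0.02864 eV.
S/k_B = ln Z + ⟨E⟩/kT = ln(4.517) + 0.02864/0.133 = 1.508 + 0.2153 = 1.7.

1.7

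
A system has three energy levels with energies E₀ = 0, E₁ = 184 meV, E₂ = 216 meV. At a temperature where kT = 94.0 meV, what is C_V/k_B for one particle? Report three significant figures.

0.696

Eᵢ/kT = 0, 1.9574, 2.2979.
Z = Σ e^(−Eᵢ/kT) = e^(−0) + e^(−1.9574) + e^(−2.2979) = 1.0000 + 0.14123 + 0.10047 = 1.2417.
⟨E⟩ = 38.405 meV, ⟨E²⟩ = 7625.8 meV².
C_V/k_B = (⟨E²⟩ − ⟨E⟩²)/(kT)² = (7625.8 − 1474.9)/8836.0 = 0.696.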